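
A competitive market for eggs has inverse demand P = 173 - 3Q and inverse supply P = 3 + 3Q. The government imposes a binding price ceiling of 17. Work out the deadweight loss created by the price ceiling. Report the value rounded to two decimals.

1680.33

Without the control, 173 - 3Q = 3 + 3Q so Q* = 28.3333 and P* = 88.
At the ceiling price 17, quantity supplied is (17 - 3)/3 = 4.6667; supply is the short side, so Q = 4.6667 trades at P = 17.
At Q = 4.6667 the demand price is 159 and the supply price is 17. Deadweight loss is the triangle between the curves from 4.6667 to 28.3333: (1/2)(159 - 17)(28.3333 - 4.6667) = 1680.3333.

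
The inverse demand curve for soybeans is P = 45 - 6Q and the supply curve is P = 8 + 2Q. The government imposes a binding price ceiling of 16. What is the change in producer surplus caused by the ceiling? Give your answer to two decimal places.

Free-market equilibrium: 45 - 6Q = 8 + 2Q gives Q* = 4.625, P* = 17.25.
At P = 16, sellers supply (16 - 8)/2 = 4 while buyers want more, so the quantity traded is 4 at price 16.
PS goes from (1/2)(4.625)(9.25) = 21.3906 to 16 (computed as (16 - 8)(4) - (1/2)(2)(4)^2), a change of -5.3906.

-5.39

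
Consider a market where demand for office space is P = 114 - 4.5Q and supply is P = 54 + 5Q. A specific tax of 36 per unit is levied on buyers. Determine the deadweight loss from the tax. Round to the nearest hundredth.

Pre-tax equilibrium: 114 - 4.5Q = 54 + 5Q gives Q* = 6.3158, P* = 85.5789.
With the tax, buyers' net willingness to pay falls by 36: (114 - 36) - 4.5Q = 54 + 5Q, so Q_t = 2.5263. Buyers pay P_b = 102.6316; sellers receive P_s = P_b - 36 = 66.6316.
Deadweight loss is the triangle between the curves from Q_t to Q*: (1/2)(6.3158 - 2.5263)(36) = 68.2105.

68.21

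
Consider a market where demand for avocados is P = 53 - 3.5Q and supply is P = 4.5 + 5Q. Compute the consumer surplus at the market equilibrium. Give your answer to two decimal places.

Setting demand equal to supply, 48.5 = 8.5Q, so Q* = 5.7059 and P* = 33.0294.
CS is the area between the demand curve and P* from 0 to Q*: (1/2)(5.7059)(19.9706) = 56.9749.

56.97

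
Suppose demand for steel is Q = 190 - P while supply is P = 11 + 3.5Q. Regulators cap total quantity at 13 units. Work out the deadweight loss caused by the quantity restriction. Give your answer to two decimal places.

1613.36

Rewriting demand in inverse form: P = 190 - Q.
Unrestricted equilibrium: Q* = (190 - 11)/(1 + 3.5) = 39.7778.
At Q = 13 the demand price is 190 - (13) = 177 and the supply price is 11 + 3.5(13) = 56.5.
Deadweight loss is the triangle between the curves from 13 to 39.7778: (1/2)(177 - 56.5)(39.7778 - 13) = 1613.3611.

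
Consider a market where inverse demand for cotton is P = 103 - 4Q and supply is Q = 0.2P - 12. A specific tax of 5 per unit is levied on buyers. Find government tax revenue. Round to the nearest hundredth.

Rewriting supply in inverse form: P = 60 + 5Q.
Pre-tax equilibrium: 103 - 4Q = 60 + 5Q gives Q* = 4.7778, P* = 83.8889.
A tax on buyers shifts demand down by 5: (103 - 5) - 4Q = 60 + 5Q, so Q_t = 4.2222. Buyers pay P_b = 86.1111; sellers receive P_s = P_b - 5 = 81.1111.
Tax revenue = t x Q_t = 5 x 4.2222 = 21.1111.

21.11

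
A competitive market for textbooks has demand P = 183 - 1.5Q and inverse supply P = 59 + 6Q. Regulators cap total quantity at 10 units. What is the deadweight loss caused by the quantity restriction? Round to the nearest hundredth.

Unrestricted equilibrium: Q* = (183 - 59)/(1.5 + 6) = 16.5333.
At Q = 10 the demand price is 183 - 1.5(10) = 168 and the supply price is 59 + 6(10) = 119.
Deadweight loss is the triangle between the curves from 10 to 16.5333: (1/2)(168 - 119)(16.5333 - 10) = 160.0667.

160.07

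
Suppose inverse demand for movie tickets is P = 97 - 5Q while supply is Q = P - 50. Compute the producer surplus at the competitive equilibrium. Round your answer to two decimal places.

30.68

Rewriting supply in inverse form: P = 50 + Q.
Setting demand equal to supply, 47 = 6Q, so Q* = 7.8333 and P* = 57.8333.
PS is the area between P* and the supply curve from 0 to Q*: (1/2)(7.8333)(7.8333) = 30.6806.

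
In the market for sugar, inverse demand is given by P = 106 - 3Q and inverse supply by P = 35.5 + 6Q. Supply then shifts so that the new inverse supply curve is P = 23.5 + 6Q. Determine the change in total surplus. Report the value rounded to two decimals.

102.00

Initial equilibrium: Q_0 = 7.8333, P_0 = 82.5; CS_0 = (1/2)(7.8333)(23.5) = 92.0417, PS_0 = (1/2)(7.8333)(47) = 184.0833.
New equilibrium: 106 - 3Q = 23.5 + 6Q gives Q_1 = 9.1667, P_1 = 78.5; CS_1 = 126.0417, PS_1 = 252.0833.
Change in total surplus = (126.0417 + 252.0833) - (92.0417 + 184.0833) = 102.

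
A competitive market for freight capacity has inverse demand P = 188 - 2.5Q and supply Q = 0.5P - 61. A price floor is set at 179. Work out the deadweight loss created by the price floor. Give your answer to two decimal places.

Rewriting supply in inverse form: P = 122 + 2Q.
Without the control, 188 - 2.5Q = 122 + 2Q so Q* = 14.6667 and P* = 151.3333.
At P = 179, buyers demand (188 - 179)/2.5 = 3.6 while sellers would supply more, so the quantity traded is 3.6 at price 179.
At Q = 3.6 the demand price is 179 and the supply price is 129.2. Deadweight loss is the triangle between the curves from 3.6 to 14.6667: (1/2)(179 - 129.2)(14.6667 - 3.6) = 275.56.

275.56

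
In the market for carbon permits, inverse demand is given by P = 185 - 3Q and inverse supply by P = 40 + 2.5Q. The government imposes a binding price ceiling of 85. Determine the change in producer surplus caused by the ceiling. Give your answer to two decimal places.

-463.80

Free-market equilibrium: 185 - 3Q = 40 + 2.5Q gives Q* = 26.3636, P* = 105.9091.
At P = 85, sellers supply (85 - 40)/2.5 = 18 while buyers want more, so the quantity traded is 18 at price 85.
PS goes from (1/2)(26.3636)(65.9091) = 868.8017 to 405 (computed as (85 - 40)(18) - (1/2)(2.5)(18)^2), a change of -463.8017.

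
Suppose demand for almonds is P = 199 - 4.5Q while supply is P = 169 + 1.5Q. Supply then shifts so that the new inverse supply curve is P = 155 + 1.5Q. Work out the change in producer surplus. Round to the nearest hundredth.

21.58

Initial equilibrium: Q_0 = 5, P_0 = 176.5; CS_0 = (1/2)(5)(22.5) = 56.25, PS_0 = (1/2)(5)(7.5) = 18.75.
New equilibrium: 199 - 4.5Q = 155 + 1.5Q gives Q_1 = 7.3333, P_1 = 166; CS_1 = 121, PS_1 = 40.3333.
Change in producer surplus = 40.3333 - 18.75 = 21.5833.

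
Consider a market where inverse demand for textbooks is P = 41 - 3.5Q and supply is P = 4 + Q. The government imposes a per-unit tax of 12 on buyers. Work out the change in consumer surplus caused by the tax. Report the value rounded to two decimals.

Pre-tax equilibrium: 41 - 3.5Q = 4 + Q gives Q* = 8.2222, P* = 12.2222.
With the tax, buyers' net willingness to pay falls by 12: (41 - 12) - 3.5Q = 4 + Q, so Q_t = 5.5556. Buyers pay P_b = 21.5556; sellers receive P_s = P_b - 12 = 9.5556.
Consumers lose the trapezoid between P* and P_b out to Q_t plus the triangle from Q_t to Q*: change in CS = 54.0123 - 118.3086 = -64.2963.

-64.30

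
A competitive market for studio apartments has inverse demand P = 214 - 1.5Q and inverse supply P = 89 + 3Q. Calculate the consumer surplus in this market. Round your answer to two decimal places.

Set 214 - 1.5Q = 89 + 3Q, which gives 125 = 4.5Q, so Q* = 27.7778 and P* = 214 - 1.5(27.7778) = 172.3333.
Consumer surplus is the triangle under demand above P*: (1/2)(27.7778)(214 - 172.3333) = (1/2)(27.7778)(41.6667) = 578.7037.

578.70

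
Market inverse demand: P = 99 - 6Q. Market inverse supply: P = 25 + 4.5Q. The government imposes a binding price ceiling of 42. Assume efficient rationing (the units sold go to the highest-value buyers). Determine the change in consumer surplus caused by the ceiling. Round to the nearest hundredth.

23.51

Free-market equilibrium: 99 - 6Q = 25 + 4.5Q gives Q* = 7.0476, P* = 56.7143.
At the ceiling price 42, quantity supplied is (42 - 25)/4.5 = 3.7778; supply is the short side, so Q = 3.7778 trades at P = 42.
CS goes from (1/2)(7.0476)(42.2857) = 149.0068 to 172.5185 (computed as (99 - 42)(3.7778) - (1/2)(6)(3.7778)^2), a change of 23.5117.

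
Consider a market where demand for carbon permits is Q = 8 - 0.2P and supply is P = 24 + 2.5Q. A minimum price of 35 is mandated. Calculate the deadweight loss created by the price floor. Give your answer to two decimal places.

Rewriting demand in inverse form: P = 40 - 5Q.
Free-market equilibrium: 40 - 5Q = 24 + 2.5Q gives Q* = 2.1333, P* = 29.3333.
At the floor price 35, quantity demanded is (40 - 35)/5 = 1; demand is the short side, so Q = 1 trades at P = 35.
The lost-trades triangle has base Q* - 1 = 1.1333 and height equal to the gap between the curves at Q = 1, which is 35 - 26.5 = 8.5. DWL = (1/2)(1.1333)(8.5) = 4.8167.

4.82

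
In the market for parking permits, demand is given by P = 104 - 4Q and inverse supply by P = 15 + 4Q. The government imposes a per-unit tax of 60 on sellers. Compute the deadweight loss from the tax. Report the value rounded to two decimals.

Without the tax, 104 - 4Q = 15 + 4Q so Q* = 11.125 and P* = 59.5.
With the tax, sellers need 60 more per unit: 104 - 4Q = 15 + 4Q + 60, so Q_t = 3.625. Buyers pay P_b = 89.5; sellers receive P_s = P_b - 60 = 29.5.
Deadweight loss is the triangle between the curves from Q_t to Q*: (1/2)(11.125 - 3.625)(60) = 225.

225.00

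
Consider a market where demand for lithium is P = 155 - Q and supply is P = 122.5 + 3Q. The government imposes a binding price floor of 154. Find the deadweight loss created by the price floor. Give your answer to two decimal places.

Free-market equilibrium: 155 - Q = 122.5 + 3Q gives Q* = 8.125, P* = 146.875.
At P = 154, buyers demand (155 - 154)/1 = 1 while sellers would supply more, so the quantity traded is 1 at price 154.
The lost-trades triangle has base Q* - 1 = 7.125 and height equal to the gap between the curves at Q = 1, which is 154 - 125.5 = 28.5. DWL = (1/2)(7.125)(28.5) = 101.5312.

101.53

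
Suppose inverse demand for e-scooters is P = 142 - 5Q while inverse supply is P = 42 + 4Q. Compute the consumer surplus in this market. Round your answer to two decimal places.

Set 142 - 5Q = 42 + 4Q, which gives 100 = 9Q, so Q* = 11.1111 and P* = 142 - 5(11.1111) = 86.4444.
Consumer surplus is the triangle under demand above P*: (1/2)(11.1111)(142 - 86.4444) = (1/2)(11.1111)(55.5556) = 308.642.

308.64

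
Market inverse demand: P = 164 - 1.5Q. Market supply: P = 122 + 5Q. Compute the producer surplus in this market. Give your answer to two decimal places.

104.38

Setting demand equal to supply, 42 = 6.5Q, so Q* = 6.4615 and P* = 154.3077.
Producer surplus is the triangle above supply below P*: (1/2)(6.4615)(154.3077 - 122) = (1/2)(6.4615)(32.3077) = 104.3787.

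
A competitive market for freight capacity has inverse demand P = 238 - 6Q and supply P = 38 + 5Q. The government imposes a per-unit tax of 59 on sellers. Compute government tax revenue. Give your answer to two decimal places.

756.27

Without the tax, 238 - 6Q = 38 + 5Q so Q* = 18.1818 and P* = 128.9091.
With the tax, sellers need 59 more per unit: 238 - 6Q = 38 + 5Q + 59, so Q_t = 12.8182. Buyers pay P_b = 161.0909; sellers receive P_s = P_b - 59 = 102.0909.
Revenue is the tax times quantity traded: 59 x 12.8182 = 756.2727.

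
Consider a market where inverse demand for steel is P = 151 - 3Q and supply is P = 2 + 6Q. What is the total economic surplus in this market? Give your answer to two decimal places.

1233.39

Equilibrium: 151 - 3Q = 2 + 6Q, so Q* = 16.5556 and P* = 101.3333.
Total surplus is the full triangle between the curves from 0 to Q*: (1/2)(16.5556)(151 - 2) = 1233.3889.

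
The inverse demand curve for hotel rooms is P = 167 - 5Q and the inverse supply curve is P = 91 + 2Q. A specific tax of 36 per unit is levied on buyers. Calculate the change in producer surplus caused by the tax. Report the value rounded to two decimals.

Pre-tax equilibrium: 167 - 5Q = 91 + 2Q gives Q* = 10.8571, P* = 112.7143.
A tax on buyers shifts demand down by 36: (167 - 36) - 5Q = 91 + 2Q, so Q_t = 5.7143. Buyers pay P_b = 138.4286; sellers receive P_s = P_b - 36 = 102.4286.
PS falls from (1/2)(10.8571)(21.7143) = 117.8776 to (1/2)(5.7143)(11.4286) = 32.6531, a change of -85.2245.

-85.22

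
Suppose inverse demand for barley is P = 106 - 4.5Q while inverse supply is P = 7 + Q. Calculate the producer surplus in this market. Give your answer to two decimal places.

Setting demand equal to supply, 99 = 5.5Q, so Q* = 18 and P* = 25.
The supply curve's price intercept is 7, so PS = (1/2)(Q*)(P* - 7) = (1/2)(18)(18) = 162.

162.00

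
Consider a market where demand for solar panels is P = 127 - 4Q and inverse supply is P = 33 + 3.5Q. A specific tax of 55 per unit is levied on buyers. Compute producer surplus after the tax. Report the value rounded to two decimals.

Without the tax, 127 - 4Q = 33 + 3.5Q so Q* = 12.5333 and P* = 76.8667.
With the tax, buyers' net willingness to pay falls by 55: (127 - 55) - 4Q = 33 + 3.5Q, so Q_t = 5.2. Buyers pay P_b = 106.2; sellers receive P_s = P_b - 55 = 51.2.
Producer surplus is the triangle above supply below P_s: (1/2)(5.2)(51.2 - 33) = 47.32.

47.32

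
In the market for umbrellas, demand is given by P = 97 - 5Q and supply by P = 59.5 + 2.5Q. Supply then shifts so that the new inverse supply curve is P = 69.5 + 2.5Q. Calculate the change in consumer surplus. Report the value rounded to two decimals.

-28.89

Initial equilibrium: Q_0 = 5, P_0 = 72; CS_0 = (1/2)(5)(25) = 62.5, PS_0 = (1/2)(5)(12.5) = 31.25.
New equilibrium: 97 - 5Q = 69.5 + 2.5Q gives Q_1 = 3.6667, P_1 = 78.6667; CS_1 = 33.6111, PS_1 = 16.8056.
Change in consumer surplus = 33.6111 - 62.5 = -28.8889.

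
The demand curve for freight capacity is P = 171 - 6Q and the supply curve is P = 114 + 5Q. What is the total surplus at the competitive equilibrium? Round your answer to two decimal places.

147.68

Set 171 - 6Q = 114 + 5Q, which gives 57 = 11Q, so Q* = 5.1818 and P* = 171 - 6(5.1818) = 139.9091.
CS = (1/2)(5.1818)(31.0909) = 80.5537 and PS = (1/2)(5.1818)(25.9091) = 67.1281, so total surplus = 147.6818.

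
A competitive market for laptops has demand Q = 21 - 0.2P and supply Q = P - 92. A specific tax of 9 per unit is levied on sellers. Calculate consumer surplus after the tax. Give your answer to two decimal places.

Rewriting demand in inverse form: P = 105 - 5Q.
Rewriting supply in inverse form: P = 92 + Q.
Without the tax, 105 - 5Q = 92 + Q so Q* = 2.1667 and P* = 94.1667.
A tax on sellers shifts supply up by 9: 105 - 5Q = 92 + Q + 9, so Q_t = 0.6667. Buyers pay P_b = 101.6667; sellers receive P_s = P_b - 9 = 92.6667.
Consumer surplus is the triangle under demand above P_b: (1/2)(0.6667)(105 - 101.6667) = 1.1111.

1.11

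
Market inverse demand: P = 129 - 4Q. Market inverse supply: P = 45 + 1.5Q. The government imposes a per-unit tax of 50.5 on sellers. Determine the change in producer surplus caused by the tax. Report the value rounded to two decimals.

Without the tax, 129 - 4Q = 45 + 1.5Q so Q* = 15.2727 and P* = 67.9091.
With the tax, sellers need 50.5 more per unit: 129 - 4Q = 45 + 1.5Q + 50.5, so Q_t = 6.0909. Buyers pay P_b = 104.6364; sellers receive P_s = P_b - 50.5 = 54.1364.
PS falls from (1/2)(15.2727)(22.9091) = 174.9421 to (1/2)(6.0909)(9.1364) = 27.8244, a change of -147.1178.

-147.12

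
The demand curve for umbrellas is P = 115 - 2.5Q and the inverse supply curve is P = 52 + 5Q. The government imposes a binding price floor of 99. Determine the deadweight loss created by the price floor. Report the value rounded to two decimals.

15.00

Without the control, 115 - 2.5Q = 52 + 5Q so Q* = 8.4 and P* = 94.
At the floor price 99, quantity demanded is (115 - 99)/2.5 = 6.4; demand is the short side, so Q = 6.4 trades at P = 99.
The lost-trades triangle has base Q* - 6.4 = 2 and height equal to the gap between the curves at Q = 6.4, which is 99 - 84 = 15. DWL = (1/2)(2)(15) = 15.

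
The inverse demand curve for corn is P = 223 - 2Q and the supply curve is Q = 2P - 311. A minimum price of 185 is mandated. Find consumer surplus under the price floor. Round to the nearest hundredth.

Rewriting supply in inverse form: P = 155.5 + 0.5Q.
Free-market equilibrium: 223 - 2Q = 155.5 + 0.5Q gives Q* = 27, P* = 169.
At the floor price 185, quantity demanded is (223 - 185)/2 = 19; demand is the short side, so Q = 19 trades at P = 185.
CS is the triangle under demand above 185: (1/2)(19)(223 - 185) = 361.

361.00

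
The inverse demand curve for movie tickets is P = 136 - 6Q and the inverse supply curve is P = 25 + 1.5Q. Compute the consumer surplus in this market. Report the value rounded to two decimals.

Setting demand equal to supply, 111 = 7.5Q, so Q* = 14.8 and P* = 47.2.
Consumer surplus is the triangle under demand above P*: (1/2)(14.8)(136 - 47.2) = (1/2)(14.8)(88.8) = 657.12.

657.12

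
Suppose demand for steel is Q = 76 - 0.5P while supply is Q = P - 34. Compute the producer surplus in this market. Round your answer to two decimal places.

Rewriting demand in inverse form: P = 152 - 2Q.
Rewriting supply in inverse form: P = 34 + Q.
Setting demand equal to supply, 118 = 3Q, so Q* = 39.3333 and P* = 73.3333.
Producer surplus is the triangle above supply below P*: (1/2)(39.3333)(73.3333 - 34) = (1/2)(39.3333)(39.3333) = 773.5556.

773.56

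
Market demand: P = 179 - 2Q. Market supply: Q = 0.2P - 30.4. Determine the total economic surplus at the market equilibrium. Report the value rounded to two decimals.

Rewriting supply in inverse form: P = 152 + 5Q.
Equilibrium: 179 - 2Q = 152 + 5Q, so Q* = 3.8571 and P* = 171.2857.
Total surplus is the full triangle between the curves from 0 to Q*: (1/2)(3.8571)(179 - 152) = 52.0714.

52.07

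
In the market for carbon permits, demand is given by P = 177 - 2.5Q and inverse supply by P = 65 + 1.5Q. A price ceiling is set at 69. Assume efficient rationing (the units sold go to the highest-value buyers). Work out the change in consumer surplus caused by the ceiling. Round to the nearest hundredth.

-700.89

Free-market equilibrium: 177 - 2.5Q = 65 + 1.5Q gives Q* = 28, P* = 107.
At P = 69, sellers supply (69 - 65)/1.5 = 2.6667 while buyers want more, so the quantity traded is 2.6667 at price 69.
CS goes from (1/2)(28)(70) = 980 to 279.1111 (computed as (177 - 69)(2.6667) - (1/2)(2.5)(2.6667)^2), a change of -700.8889.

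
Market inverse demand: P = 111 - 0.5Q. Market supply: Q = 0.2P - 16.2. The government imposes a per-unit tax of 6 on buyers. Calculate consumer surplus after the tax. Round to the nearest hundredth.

4.76

Rewriting supply in inverse form: P = 81 + 5Q.
Pre-tax equilibrium: 111 - 0.5Q = 81 + 5Q gives Q* = 5.4545, P* = 108.2727.
A tax on buyers shifts demand down by 6: (111 - 6) - 0.5Q = 81 + 5Q, so Q_t = 4.3636. Buyers pay P_b = 108.8182; sellers receive P_s = P_b - 6 = 102.8182.
CS = (1/2)(Q_t)(111 - P_b) = (1/2)(4.3636)(2.1818) = 4.7603.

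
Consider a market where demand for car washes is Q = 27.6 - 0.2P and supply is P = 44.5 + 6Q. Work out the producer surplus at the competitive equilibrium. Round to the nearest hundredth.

Rewriting demand in inverse form: P = 138 - 5Q.
Setting demand equal to supply, 93.5 = 11Q, so Q* = 8.5 and P* = 95.5.
PS is the area between P* and the supply curve from 0 to Q*: (1/2)(8.5)(51) = 216.75.

216.75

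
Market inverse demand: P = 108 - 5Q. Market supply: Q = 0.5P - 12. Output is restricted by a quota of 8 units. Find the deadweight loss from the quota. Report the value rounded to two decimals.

56.00

Rewriting supply in inverse form: P = 24 + 2Q.
Without the quota, 108 - 5Q = 24 + 2Q gives Q* = 12.
At Q = 8 the demand price is 108 - 5(8) = 68 and the supply price is 24 + 2(8) = 40.
DWL = (1/2)(gap between curves at 8) x (Q* - 8) = (1/2)(28)(4) = 56.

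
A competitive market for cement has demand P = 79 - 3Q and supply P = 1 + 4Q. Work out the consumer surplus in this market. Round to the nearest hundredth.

Set 79 - 3Q = 1 + 4Q, which gives 78 = 7Q, so Q* = 11.1429 and P* = 79 - 3(11.1429) = 45.5714.
Consumer surplus is the triangle under demand above P*: (1/2)(11.1429)(79 - 45.5714) = (1/2)(11.1429)(33.4286) = 186.2449.

186.24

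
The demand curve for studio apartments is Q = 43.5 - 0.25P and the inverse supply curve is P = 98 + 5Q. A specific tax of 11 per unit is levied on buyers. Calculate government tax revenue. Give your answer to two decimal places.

79.44

Rewriting demand in inverse form: P = 174 - 4Q.
Pre-tax equilibrium: 174 - 4Q = 98 + 5Q gives Q* = 8.4444, P* = 140.2222.
A tax on buyers shifts demand down by 11: (174 - 11) - 4Q = 98 + 5Q, so Q_t = 7.2222. Buyers pay P_b = 145.1111; sellers receive P_s = P_b - 11 = 134.1111.
Revenue is the tax times quantity traded: 11 x 7.2222 = 79.4444.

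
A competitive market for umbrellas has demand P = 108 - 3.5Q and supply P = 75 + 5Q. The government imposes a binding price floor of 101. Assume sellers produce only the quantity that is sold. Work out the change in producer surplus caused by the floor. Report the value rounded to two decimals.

4.32

Free-market equilibrium: 108 - 3.5Q = 75 + 5Q gives Q* = 3.8824, P* = 94.4118.
At the floor price 101, quantity demanded is (108 - 101)/3.5 = 2; demand is the short side, so Q = 2 trades at P = 101.
PS goes from (1/2)(3.8824)(19.4118) = 37.6817 to 42 (computed as (101 - 75)(2) - (1/2)(5)(2)^2), a change of 4.3183.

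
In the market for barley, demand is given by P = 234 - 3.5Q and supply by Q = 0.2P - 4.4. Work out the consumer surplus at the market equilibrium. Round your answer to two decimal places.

1088.61

Rewriting supply in inverse form: P = 22 + 5Q.
Equilibrium: 234 - 3.5Q = 22 + 5Q, so Q* = 24.9412 and P* = 146.7059.
Consumer surplus is the triangle under demand above P*: (1/2)(24.9412)(234 - 146.7059) = (1/2)(24.9412)(87.2941) = 1088.609.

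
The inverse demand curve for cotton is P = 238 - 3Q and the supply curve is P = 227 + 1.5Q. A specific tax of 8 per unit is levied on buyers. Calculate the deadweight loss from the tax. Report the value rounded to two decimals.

7.11

Without the tax, 238 - 3Q = 227 + 1.5Q so Q* = 2.4444 and P* = 230.6667.
A tax on buyers shifts demand down by 8: (238 - 8) - 3Q = 227 + 1.5Q, so Q_t = 0.6667. Buyers pay P_b = 236; sellers receive P_s = P_b - 8 = 228.
Deadweight loss is the triangle between the curves from Q_t to Q*: (1/2)(2.4444 - 0.6667)(8) = 7.1111.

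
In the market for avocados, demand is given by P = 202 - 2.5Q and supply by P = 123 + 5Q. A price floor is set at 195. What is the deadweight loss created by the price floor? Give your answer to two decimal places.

224.27

Free-market equilibrium: 202 - 2.5Q = 123 + 5Q gives Q* = 10.5333, P* = 175.6667.
At the floor price 195, quantity demanded is (202 - 195)/2.5 = 2.8; demand is the short side, so Q = 2.8 trades at P = 195.
At Q = 2.8 the demand price is 195 and the supply price is 137. Deadweight loss is the triangle between the curves from 2.8 to 10.5333: (1/2)(195 - 137)(10.5333 - 2.8) = 224.2667.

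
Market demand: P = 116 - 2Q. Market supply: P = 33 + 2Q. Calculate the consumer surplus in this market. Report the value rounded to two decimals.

Set 116 - 2Q = 33 + 2Q, which gives 83 = 4Q, so Q* = 20.75 and P* = 116 - 2(20.75) = 74.5.
The demand choke price is 116, so CS = (1/2)(Q*)(116 - P*) = (1/2)(20.75)(41.5) = 430.5625.

430.56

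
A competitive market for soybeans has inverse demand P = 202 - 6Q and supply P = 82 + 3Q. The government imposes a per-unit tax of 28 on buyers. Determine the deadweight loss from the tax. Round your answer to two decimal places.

Pre-tax equilibrium: 202 - 6Q = 82 + 3Q gives Q* = 13.3333, P* = 122.
A tax on buyers shifts demand down by 28: (202 - 28) - 6Q = 82 + 3Q, so Q_t = 10.2222. Buyers pay P_b = 140.6667; sellers receive P_s = P_b - 28 = 112.6667.
The welfare triangle lost has base Q* - Q_t = 3.1111 and height t = 28, so DWL = (1/2)(3.1111)(28) = 43.5556.

43.56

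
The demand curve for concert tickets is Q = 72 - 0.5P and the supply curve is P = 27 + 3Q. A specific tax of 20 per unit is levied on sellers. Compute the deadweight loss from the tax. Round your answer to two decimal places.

40.00

Rewriting demand in inverse form: P = 144 - 2Q.
Without the tax, 144 - 2Q = 27 + 3Q so Q* = 23.4 and P* = 97.2.
A tax on sellers shifts supply up by 20: 144 - 2Q = 27 + 3Q + 20, so Q_t = 19.4. Buyers pay P_b = 105.2; sellers receive P_s = P_b - 20 = 85.2.
The welfare triangle lost has base Q* - Q_t = 4 and height t = 20, so DWL = (1/2)(4)(20) = 40.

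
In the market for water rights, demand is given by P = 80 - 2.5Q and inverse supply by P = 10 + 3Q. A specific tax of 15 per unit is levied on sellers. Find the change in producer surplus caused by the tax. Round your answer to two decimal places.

Pre-tax equilibrium: 80 - 2.5Q = 10 + 3Q gives Q* = 12.7273, P* = 48.1818.
A tax on sellers shifts supply up by 15: 80 - 2.5Q = 10 + 3Q + 15, so Q_t = 10. Buyers pay P_b = 55; sellers receive P_s = P_b - 15 = 40.
PS falls from (1/2)(12.7273)(38.1818) = 242.9752 to (1/2)(10)(30) = 150, a change of -92.9752.

-92.98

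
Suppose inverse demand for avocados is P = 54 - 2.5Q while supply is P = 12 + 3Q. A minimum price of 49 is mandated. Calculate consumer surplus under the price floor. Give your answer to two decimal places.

Without the control, 54 - 2.5Q = 12 + 3Q so Q* = 7.6364 and P* = 34.9091.
At P = 49, buyers demand (54 - 49)/2.5 = 2 while sellers would supply more, so the quantity traded is 2 at price 49.
CS is the triangle under demand above 49: (1/2)(2)(54 - 49) = 5.

5.00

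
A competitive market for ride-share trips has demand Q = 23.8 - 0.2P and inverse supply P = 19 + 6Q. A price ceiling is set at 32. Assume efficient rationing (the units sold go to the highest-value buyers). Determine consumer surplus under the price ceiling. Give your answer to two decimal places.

Rewriting demand in inverse form: P = 119 - 5Q.
Free-market equilibrium: 119 - 5Q = 19 + 6Q gives Q* = 9.0909, P* = 73.5455.
At P = 32, sellers supply (32 - 19)/6 = 2.1667 while buyers want more, so the quantity traded is 2.1667 at price 32.
The demand price at Q = 2.1667 is 108.1667. CS is the trapezoid between demand and 32 over [0, 2.1667]: (1/2)[(119 - 32) + (108.1667 - 32)](2.1667) = 176.7639.

176.76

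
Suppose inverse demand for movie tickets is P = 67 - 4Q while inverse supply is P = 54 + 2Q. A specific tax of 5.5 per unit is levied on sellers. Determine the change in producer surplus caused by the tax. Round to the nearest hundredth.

-3.13

Pre-tax equilibrium: 67 - 4Q = 54 + 2Q gives Q* = 2.1667, P* = 58.3333.
A tax on sellers shifts supply up by 5.5: 67 - 4Q = 54 + 2Q + 5.5, so Q_t = 1.25. Buyers pay P_b = 62; sellers receive P_s = P_b - 5.5 = 56.5.
Producers lose the trapezoid between P_s and P* out to Q_t plus the triangle from Q_t to Q*: change in PS = 1.5625 - 4.6944 = -3.1319.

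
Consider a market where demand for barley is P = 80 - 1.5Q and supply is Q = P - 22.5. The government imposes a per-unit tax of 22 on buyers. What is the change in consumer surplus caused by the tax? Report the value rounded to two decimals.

-245.52

Rewriting supply in inverse form: P = 22.5 + Q.
Pre-tax equilibrium: 80 - 1.5Q = 22.5 + Q gives Q* = 23, P* = 45.5.
A tax on buyers shifts demand down by 22: (80 - 22) - 1.5Q = 22.5 + Q, so Q_t = 14.2. Buyers pay P_b = 58.7; sellers receive P_s = P_b - 22 = 36.7.
Consumers lose the trapezoid between P* and P_b out to Q_t plus the triangle from Q_t to Q*: change in CS = 151.23 - 396.75 = -245.52.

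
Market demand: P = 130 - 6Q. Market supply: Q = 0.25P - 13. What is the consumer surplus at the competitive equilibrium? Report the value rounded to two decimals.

Rewriting supply in inverse form: P = 52 + 4Q.
Set 130 - 6Q = 52 + 4Q, which gives 78 = 10Q, so Q* = 7.8 and P* = 130 - 6(7.8) = 83.2.
Consumer surplus is the triangle under demand above P*: (1/2)(7.8)(130 - 83.2) = (1/2)(7.8)(46.8) = 182.52.

182.52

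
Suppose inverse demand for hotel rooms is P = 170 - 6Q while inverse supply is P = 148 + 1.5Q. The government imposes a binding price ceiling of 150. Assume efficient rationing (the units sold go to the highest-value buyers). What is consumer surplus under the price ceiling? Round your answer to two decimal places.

Without the control, 170 - 6Q = 148 + 1.5Q so Q* = 2.9333 and P* = 152.4.
At the ceiling price 150, quantity supplied is (150 - 148)/1.5 = 1.3333; supply is the short side, so Q = 1.3333 trades at P = 150.
The demand price at Q = 1.3333 is 162. CS is the trapezoid between demand and 150 over [0, 1.3333]: (1/2)[(170 - 150) + (162 - 150)](1.3333) = 21.3333.

21.33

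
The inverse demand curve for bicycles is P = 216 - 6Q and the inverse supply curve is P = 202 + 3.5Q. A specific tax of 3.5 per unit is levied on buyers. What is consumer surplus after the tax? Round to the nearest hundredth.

3.66

Without the tax, 216 - 6Q = 202 + 3.5Q so Q* = 1.4737 and P* = 207.1579.
With the tax, buyers' net willingness to pay falls by 3.5: (216 - 3.5) - 6Q = 202 + 3.5Q, so Q_t = 1.1053. Buyers pay P_b = 209.3684; sellers receive P_s = P_b - 3.5 = 205.8684.
CS = (1/2)(Q_t)(216 - P_b) = (1/2)(1.1053)(6.6316) = 3.6648.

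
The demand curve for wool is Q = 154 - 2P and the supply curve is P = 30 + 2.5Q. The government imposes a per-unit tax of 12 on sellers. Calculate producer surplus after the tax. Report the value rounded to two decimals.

170.14

Rewriting demand in inverse form: P = 77 - 0.5Q.
Pre-tax equilibrium: 77 - 0.5Q = 30 + 2.5Q gives Q* = 15.6667, P* = 69.1667.
With the tax, sellers need 12 more per unit: 77 - 0.5Q = 30 + 2.5Q + 12, so Q_t = 11.6667. Buyers pay P_b = 71.1667; sellers receive P_s = P_b - 12 = 59.1667.
Producer surplus is the triangle above supply below P_s: (1/2)(11.6667)(59.1667 - 30) = 170.1389.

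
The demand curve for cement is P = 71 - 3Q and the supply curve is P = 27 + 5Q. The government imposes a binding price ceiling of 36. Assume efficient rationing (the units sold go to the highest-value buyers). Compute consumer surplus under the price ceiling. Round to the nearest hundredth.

58.14

Free-market equilibrium: 71 - 3Q = 27 + 5Q gives Q* = 5.5, P* = 54.5.
At P = 36, sellers supply (36 - 27)/5 = 1.8 while buyers want more, so the quantity traded is 1.8 at price 36.
The demand price at Q = 1.8 is 65.6. CS is the trapezoid between demand and 36 over [0, 1.8]: (1/2)[(71 - 36) + (65.6 - 36)](1.8) = 58.14.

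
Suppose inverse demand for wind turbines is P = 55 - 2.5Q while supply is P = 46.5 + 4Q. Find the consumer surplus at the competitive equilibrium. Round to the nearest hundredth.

Equilibrium: 55 - 2.5Q = 46.5 + 4Q, so Q* = 1.3077 and P* = 51.7308.
The demand choke price is 55, so CS = (1/2)(Q*)(55 - P*) = (1/2)(1.3077)(3.2692) = 2.1376.

2.14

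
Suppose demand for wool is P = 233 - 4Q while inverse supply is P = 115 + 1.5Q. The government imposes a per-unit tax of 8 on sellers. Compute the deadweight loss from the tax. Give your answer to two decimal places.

Without the tax, 233 - 4Q = 115 + 1.5Q so Q* = 21.4545 and P* = 147.1818.
With the tax, sellers need 8 more per unit: 233 - 4Q = 115 + 1.5Q + 8, so Q_t = 20. Buyers pay P_b = 153; sellers receive P_s = P_b - 8 = 145.
Deadweight loss is the triangle between the curves from Q_t to Q*: (1/2)(21.4545 - 20)(8) = 5.8182.

5.82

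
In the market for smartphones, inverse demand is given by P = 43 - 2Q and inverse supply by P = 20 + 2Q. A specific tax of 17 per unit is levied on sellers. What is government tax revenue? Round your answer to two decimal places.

25.50

Pre-tax equilibrium: 43 - 2Q = 20 + 2Q gives Q* = 5.75, P* = 31.5.
With the tax, sellers need 17 more per unit: 43 - 2Q = 20 + 2Q + 17, so Q_t = 1.5. Buyers pay P_b = 40; sellers receive P_s = P_b - 17 = 23.
Revenue is the tax times quantity traded: 17 x 1.5 = 25.5.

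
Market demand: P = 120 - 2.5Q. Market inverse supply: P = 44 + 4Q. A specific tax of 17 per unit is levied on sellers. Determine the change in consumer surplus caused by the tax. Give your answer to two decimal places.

-67.90

Without the tax, 120 - 2.5Q = 44 + 4Q so Q* = 11.6923 and P* = 90.7692.
With the tax, sellers need 17 more per unit: 120 - 2.5Q = 44 + 4Q + 17, so Q_t = 9.0769. Buyers pay P_b = 97.3077; sellers receive P_s = P_b - 17 = 80.3077.
CS falls from (1/2)(11.6923)(29.2308) = 170.8876 to (1/2)(9.0769)(22.6923) = 102.9882, a change of -67.8994.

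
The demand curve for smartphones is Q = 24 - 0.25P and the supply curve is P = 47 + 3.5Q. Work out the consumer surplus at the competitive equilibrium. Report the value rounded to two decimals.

85.37

Rewriting demand in inverse form: P = 96 - 4Q.
Set 96 - 4Q = 47 + 3.5Q, which gives 49 = 7.5Q, so Q* = 6.5333 and P* = 96 - 4(6.5333) = 69.8667.
Consumer surplus is the triangle under demand above P*: (1/2)(6.5333)(96 - 69.8667) = (1/2)(6.5333)(26.1333) = 85.3689.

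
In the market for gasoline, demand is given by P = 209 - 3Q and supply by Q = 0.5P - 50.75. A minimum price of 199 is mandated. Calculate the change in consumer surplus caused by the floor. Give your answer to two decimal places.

Rewriting supply in inverse form: P = 101.5 + 2Q.
Without the control, 209 - 3Q = 101.5 + 2Q so Q* = 21.5 and P* = 144.5.
At the floor price 199, quantity demanded is (209 - 199)/3 = 3.3333; demand is the short side, so Q = 3.3333 trades at P = 199.
CS goes from (1/2)(21.5)(64.5) = 693.375 to 16.6667 (computed as (209 - 199)(3.3333) - (1/2)(3)(3.3333)^2), a change of -676.7083.

-676.71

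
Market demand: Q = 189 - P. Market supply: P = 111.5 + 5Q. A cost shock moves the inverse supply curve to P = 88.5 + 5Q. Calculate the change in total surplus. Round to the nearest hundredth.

Rewriting demand in inverse form: P = 189 - Q.
Initial equilibrium: Q_0 = 12.9167, P_0 = 176.0833; CS_0 = (1/2)(12.9167)(12.9167) = 83.4201, PS_0 = (1/2)(12.9167)(64.5833) = 417.1007.
New equilibrium: 189 - Q = 88.5 + 5Q gives Q_1 = 16.75, P_1 = 172.25; CS_1 = 140.2812, PS_1 = 701.4062.
Change in total surplus = (140.2812 + 701.4062) - (83.4201 + 417.1007) = 341.1667.

341.17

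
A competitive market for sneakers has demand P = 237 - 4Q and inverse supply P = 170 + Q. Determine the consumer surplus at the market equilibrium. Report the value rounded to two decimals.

Set 237 - 4Q = 170 + Q, which gives 67 = 5Q, so Q* = 13.4 and P* = 237 - 4(13.4) = 183.4.
Consumer surplus is the triangle under demand above P*: (1/2)(13.4)(237 - 183.4) = (1/2)(13.4)(53.6) = 359.12.

359.12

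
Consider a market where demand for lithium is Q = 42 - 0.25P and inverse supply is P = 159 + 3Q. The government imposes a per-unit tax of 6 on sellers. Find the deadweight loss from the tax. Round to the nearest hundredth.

2.57

Rewriting demand in inverse form: P = 168 - 4Q.
Without the tax, 168 - 4Q = 159 + 3Q so Q* = 1.2857 and P* = 162.8571.
A tax on sellers shifts supply up by 6: 168 - 4Q = 159 + 3Q + 6, so Q_t = 0.4286. Buyers pay P_b = 166.2857; sellers receive P_s = P_b - 6 = 160.2857.
The welfare triangle lost has base Q* - Q_t = 0.8571 and height t = 6, so DWL = (1/2)(0.8571)(6) = 2.5714.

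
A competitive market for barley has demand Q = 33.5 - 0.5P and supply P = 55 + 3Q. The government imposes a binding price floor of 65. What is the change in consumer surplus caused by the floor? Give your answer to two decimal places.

-4.76

Rewriting demand in inverse form: P = 67 - 2Q.
Free-market equilibrium: 67 - 2Q = 55 + 3Q gives Q* = 2.4, P* = 62.2.
At the floor price 65, quantity demanded is (67 - 65)/2 = 1; demand is the short side, so Q = 1 trades at P = 65.
CS goes from (1/2)(2.4)(4.8) = 5.76 to 1 (computed as (67 - 65)(1) - (1/2)(2)(1)^2), a change of -4.76.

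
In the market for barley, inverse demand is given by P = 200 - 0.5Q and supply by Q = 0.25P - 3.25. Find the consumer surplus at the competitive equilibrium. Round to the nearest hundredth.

Rewriting supply in inverse form: P = 13 + 4Q.
Equilibrium: 200 - 0.5Q = 13 + 4Q, so Q* = 41.5556 and P* = 179.2222.
CS is the area between the demand curve and P* from 0 to Q*: (1/2)(41.5556)(20.7778) = 431.716.

431.72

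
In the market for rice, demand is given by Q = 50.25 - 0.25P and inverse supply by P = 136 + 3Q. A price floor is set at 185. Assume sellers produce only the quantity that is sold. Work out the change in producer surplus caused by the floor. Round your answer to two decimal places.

Rewriting demand in inverse form: P = 201 - 4Q.
Free-market equilibrium: 201 - 4Q = 136 + 3Q gives Q* = 9.2857, P* = 163.8571.
At the floor price 185, quantity demanded is (201 - 185)/4 = 4; demand is the short side, so Q = 4 trades at P = 185.
PS goes from (1/2)(9.2857)(27.8571) = 129.3367 to 172 (computed as (185 - 136)(4) - (1/2)(3)(4)^2), a change of 42.6633.

42.66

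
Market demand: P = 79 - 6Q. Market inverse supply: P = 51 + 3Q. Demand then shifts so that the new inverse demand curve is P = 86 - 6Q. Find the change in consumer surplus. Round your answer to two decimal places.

16.33

Initial equilibrium: Q_0 = 3.1111, P_0 = 60.3333; CS_0 = (1/2)(3.1111)(18.6667) = 29.037, PS_0 = (1/2)(3.1111)(9.3333) = 14.5185.
New equilibrium: 86 - 6Q = 51 + 3Q gives Q_1 = 3.8889, P_1 = 62.6667; CS_1 = 45.3704, PS_1 = 22.6852.
Change in consumer surplus = 45.3704 - 29.037 = 16.3333.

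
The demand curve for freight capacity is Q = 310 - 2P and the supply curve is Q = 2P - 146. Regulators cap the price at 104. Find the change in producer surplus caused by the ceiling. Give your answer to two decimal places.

-720.00

Rewriting demand in inverse form: P = 155 - 0.5Q.
Rewriting supply in inverse form: P = 73 + 0.5Q.
Without the control, 155 - 0.5Q = 73 + 0.5Q so Q* = 82 and P* = 114.
At P = 104, sellers supply (104 - 73)/0.5 = 62 while buyers want more, so the quantity traded is 62 at price 104.
PS goes from (1/2)(82)(41) = 1681 to 961 (computed as (104 - 73)(62) - (1/2)(0.5)(62)^2), a change of -720.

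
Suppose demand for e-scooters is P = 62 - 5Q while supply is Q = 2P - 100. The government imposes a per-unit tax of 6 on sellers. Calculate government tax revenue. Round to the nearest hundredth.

6.55

Rewriting supply in inverse form: P = 50 + 0.5Q.
Pre-tax equilibrium: 62 - 5Q = 50 + 0.5Q gives Q* = 2.1818, P* = 51.0909.
A tax on sellers shifts supply up by 6: 62 - 5Q = 50 + 0.5Q + 6, so Q_t = 1.0909. Buyers pay P_b = 56.5455; sellers receive P_s = P_b - 6 = 50.5455.
Tax revenue = t x Q_t = 6 x 1.0909 = 6.5455.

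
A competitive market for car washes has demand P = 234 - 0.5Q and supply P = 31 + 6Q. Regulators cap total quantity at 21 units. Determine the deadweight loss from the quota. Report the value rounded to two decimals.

Unrestricted equilibrium: Q* = (234 - 31)/(0.5 + 6) = 31.2308.
At Q = 21 the demand price is 234 - 0.5(21) = 223.5 and the supply price is 31 + 6(21) = 157.
Deadweight loss is the triangle between the curves from 21 to 31.2308: (1/2)(223.5 - 157)(31.2308 - 21) = 340.1731.

340.17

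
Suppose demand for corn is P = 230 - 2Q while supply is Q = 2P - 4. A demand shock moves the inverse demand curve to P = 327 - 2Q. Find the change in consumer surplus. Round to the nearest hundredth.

8582.56

Rewriting supply in inverse form: P = 2 + 0.5Q.
Initial equilibrium: Q_0 = 91.2, P_0 = 47.6; CS_0 = (1/2)(91.2)(182.4) = 8317.44, PS_0 = (1/2)(91.2)(45.6) = 2079.36.
New equilibrium: 327 - 2Q = 2 + 0.5Q gives Q_1 = 130, P_1 = 67; CS_1 = 16900, PS_1 = 4225.
Change in consumer surplus = 16900 - 8317.44 = 8582.56.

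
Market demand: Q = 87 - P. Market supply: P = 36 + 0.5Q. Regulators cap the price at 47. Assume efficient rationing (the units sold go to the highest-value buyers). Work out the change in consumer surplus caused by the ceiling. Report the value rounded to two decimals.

60.00

Rewriting demand in inverse form: P = 87 - Q.
Free-market equilibrium: 87 - Q = 36 + 0.5Q gives Q* = 34, P* = 53.
At P = 47, sellers supply (47 - 36)/0.5 = 22 while buyers want more, so the quantity traded is 22 at price 47.
CS goes from (1/2)(34)(34) = 578 to 638 (computed as (87 - 47)(22) - (1/2)(1)(22)^2), a change of 60.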